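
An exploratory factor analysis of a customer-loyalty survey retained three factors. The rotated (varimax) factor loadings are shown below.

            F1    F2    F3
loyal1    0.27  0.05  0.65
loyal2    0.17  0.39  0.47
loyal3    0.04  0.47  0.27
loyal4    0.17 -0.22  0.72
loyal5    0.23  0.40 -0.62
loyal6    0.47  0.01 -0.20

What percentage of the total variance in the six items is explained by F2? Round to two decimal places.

SS loadings for F2 = 0.05² + 0.39² + 0.47² + (-0.22)² + 0.40² + 0.01² = 0.5840
With 6 standardized items, total variance = 6. Proportion = 0.5840/6 = 0.0973 → 9.73%.

9.73%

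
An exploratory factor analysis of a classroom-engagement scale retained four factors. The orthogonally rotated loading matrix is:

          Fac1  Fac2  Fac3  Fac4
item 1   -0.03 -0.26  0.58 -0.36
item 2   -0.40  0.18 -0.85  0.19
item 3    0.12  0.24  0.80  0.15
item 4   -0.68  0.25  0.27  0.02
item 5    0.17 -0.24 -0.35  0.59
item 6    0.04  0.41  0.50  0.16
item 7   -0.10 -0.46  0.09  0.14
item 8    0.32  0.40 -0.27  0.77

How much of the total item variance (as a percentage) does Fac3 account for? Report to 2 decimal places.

27.82%

SS loadings for Fac3 = 0.58² + (-0.85)² + 0.80² + 0.27² + (-0.35)² + 0.50² + 0.09² + (-0.27)² = 2.2253
With 8 standardized items, total variance = 8. Proportion = 2.2253/8 = 0.2782 → 27.82%.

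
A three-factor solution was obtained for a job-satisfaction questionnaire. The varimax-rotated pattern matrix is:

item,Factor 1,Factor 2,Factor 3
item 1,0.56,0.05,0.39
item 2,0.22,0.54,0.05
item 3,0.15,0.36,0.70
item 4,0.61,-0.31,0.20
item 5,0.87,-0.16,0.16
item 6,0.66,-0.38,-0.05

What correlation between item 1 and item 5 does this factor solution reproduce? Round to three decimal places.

r̂ = Σ λ_i·λ_j across factors = (0.56)(0.87) + (0.05)(-0.16) + (0.39)(0.16)
  = +0.4872 -0.0080 +0.0624 = 0.5416

0.542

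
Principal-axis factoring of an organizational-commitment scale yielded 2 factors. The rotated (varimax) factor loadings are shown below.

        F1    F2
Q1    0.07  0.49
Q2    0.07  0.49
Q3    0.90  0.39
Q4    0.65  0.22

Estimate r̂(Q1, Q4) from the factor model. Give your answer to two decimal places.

0.15

r̂ = Σ λ_i·λ_j across factors = (0.07)(0.65) + (0.49)(0.22)
  = +0.0455 +0.1078 = 0.1533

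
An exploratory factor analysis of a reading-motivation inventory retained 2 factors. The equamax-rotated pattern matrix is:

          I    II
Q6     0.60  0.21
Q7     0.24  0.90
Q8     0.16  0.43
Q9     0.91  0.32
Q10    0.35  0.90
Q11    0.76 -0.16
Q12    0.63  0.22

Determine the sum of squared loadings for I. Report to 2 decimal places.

SS loadings for I = 0.60² + 0.24² + 0.16² + 0.91² + 0.35² + 0.76² + 0.63² = 0.3600 + 0.0576 + 0.0256 + 0.8281 + 0.1225 + 0.5776 + 0.3969 = 2.3683

2.37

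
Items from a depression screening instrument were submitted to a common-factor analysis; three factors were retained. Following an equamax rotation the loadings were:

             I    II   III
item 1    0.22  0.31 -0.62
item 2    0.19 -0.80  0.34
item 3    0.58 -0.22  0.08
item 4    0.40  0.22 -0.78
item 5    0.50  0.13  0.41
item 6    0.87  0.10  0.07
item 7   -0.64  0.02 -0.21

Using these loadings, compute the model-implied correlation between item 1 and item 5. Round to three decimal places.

-0.104

r̂ = Σ λ_i·λ_j across factors = (0.22)(0.50) + (0.31)(0.13) + (-0.62)(0.41)
  = +0.1100 +0.0403 -0.2542 = -0.1039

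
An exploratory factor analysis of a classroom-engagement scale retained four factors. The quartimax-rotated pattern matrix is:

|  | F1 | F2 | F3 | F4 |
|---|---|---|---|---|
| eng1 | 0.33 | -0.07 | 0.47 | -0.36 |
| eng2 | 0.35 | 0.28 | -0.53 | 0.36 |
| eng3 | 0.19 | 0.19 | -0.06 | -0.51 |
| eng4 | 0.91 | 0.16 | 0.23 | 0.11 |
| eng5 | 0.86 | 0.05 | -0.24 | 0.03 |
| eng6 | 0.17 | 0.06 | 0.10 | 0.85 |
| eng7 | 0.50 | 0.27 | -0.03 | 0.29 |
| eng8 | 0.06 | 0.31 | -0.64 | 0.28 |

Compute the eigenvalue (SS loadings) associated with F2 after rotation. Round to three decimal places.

0.320

SS loadings for F2 = (-0.07)² + 0.28² + 0.19² + 0.16² + 0.05² + 0.06² + 0.27² + 0.31² = 0.0049 + 0.0784 + 0.0361 + 0.0256 + 0.0025 + 0.0036 + 0.0729 + 0.0961 = 0.3201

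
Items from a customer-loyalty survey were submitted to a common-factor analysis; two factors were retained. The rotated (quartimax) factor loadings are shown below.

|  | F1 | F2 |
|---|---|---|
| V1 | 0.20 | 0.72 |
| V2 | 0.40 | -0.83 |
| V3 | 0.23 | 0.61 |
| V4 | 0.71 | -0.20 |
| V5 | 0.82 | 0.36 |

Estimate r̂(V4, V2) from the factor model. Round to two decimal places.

0.45

r̂ = Σ λ_i·λ_j across factors = (0.71)(0.40) + (-0.20)(-0.83)
  = +0.2840 +0.1660 = 0.4500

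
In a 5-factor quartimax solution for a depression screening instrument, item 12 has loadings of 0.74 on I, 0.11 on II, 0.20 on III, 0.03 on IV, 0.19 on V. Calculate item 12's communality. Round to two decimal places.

h² = 0.74² + 0.11² + 0.20² + 0.03² + 0.19² = 0.5476 + 0.0121 + 0.0400 + 0.0009 + 0.0361 = 0.6367

0.64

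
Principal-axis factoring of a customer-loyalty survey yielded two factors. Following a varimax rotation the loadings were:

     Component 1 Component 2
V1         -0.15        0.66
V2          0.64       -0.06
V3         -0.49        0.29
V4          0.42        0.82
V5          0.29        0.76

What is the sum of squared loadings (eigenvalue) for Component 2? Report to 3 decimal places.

1.773

SS loadings for Component 2 = 0.66² + (-0.06)² + 0.29² + 0.82² + 0.76² = 0.4356 + 0.0036 + 0.0841 + 0.6724 + 0.5776 = 1.7733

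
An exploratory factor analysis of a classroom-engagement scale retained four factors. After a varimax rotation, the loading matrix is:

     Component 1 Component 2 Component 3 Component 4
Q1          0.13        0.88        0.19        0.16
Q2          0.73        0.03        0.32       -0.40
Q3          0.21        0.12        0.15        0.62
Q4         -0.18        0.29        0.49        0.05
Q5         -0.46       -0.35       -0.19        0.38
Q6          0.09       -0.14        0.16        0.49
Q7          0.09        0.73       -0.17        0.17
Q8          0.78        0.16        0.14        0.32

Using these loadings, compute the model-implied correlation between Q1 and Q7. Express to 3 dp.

r̂ = Σ λ_i·λ_j across factors = (0.13)(0.09) + (0.88)(0.73) + (0.19)(-0.17) + (0.16)(0.17)
  = +0.0117 +0.6424 -0.0323 +0.0272 = 0.6490

0.649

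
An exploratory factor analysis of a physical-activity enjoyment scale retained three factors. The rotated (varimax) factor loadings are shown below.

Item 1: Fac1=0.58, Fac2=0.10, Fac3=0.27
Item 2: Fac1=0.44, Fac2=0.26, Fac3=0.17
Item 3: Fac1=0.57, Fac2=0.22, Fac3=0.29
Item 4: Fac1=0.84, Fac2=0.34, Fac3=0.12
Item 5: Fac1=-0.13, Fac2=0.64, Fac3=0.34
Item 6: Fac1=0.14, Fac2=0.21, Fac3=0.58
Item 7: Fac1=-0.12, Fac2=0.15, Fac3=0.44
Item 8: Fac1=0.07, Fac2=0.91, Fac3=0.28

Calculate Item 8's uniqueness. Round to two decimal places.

h² = 0.07² + 0.91² + 0.28² = 0.0049 + 0.8281 + 0.0784 = 0.9114
Uniqueness u² = 1 − h² = 1 − 0.9114 = 0.0886

0.09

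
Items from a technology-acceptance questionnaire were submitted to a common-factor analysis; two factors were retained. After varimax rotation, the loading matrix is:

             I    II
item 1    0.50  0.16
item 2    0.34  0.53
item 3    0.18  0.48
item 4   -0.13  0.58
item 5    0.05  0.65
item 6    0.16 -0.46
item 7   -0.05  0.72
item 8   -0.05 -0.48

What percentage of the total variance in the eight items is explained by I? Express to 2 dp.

SS loadings for I = 0.50² + 0.34² + 0.18² + (-0.13)² + 0.05² + 0.16² + (-0.05)² + (-0.05)² = 0.4480
With 8 standardized items, total variance = 8. Proportion = 0.4480/8 = 0.0560 → 5.60%.

5.60%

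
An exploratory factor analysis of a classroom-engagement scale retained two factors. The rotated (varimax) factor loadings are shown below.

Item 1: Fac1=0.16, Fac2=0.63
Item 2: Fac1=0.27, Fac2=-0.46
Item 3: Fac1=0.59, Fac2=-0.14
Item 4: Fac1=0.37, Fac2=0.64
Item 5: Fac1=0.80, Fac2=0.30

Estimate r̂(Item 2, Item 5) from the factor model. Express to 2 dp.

0.08

r̂ = Σ λ_i·λ_j across factors = (0.27)(0.80) + (-0.46)(0.30)
  = +0.2160 -0.1380 = 0.0780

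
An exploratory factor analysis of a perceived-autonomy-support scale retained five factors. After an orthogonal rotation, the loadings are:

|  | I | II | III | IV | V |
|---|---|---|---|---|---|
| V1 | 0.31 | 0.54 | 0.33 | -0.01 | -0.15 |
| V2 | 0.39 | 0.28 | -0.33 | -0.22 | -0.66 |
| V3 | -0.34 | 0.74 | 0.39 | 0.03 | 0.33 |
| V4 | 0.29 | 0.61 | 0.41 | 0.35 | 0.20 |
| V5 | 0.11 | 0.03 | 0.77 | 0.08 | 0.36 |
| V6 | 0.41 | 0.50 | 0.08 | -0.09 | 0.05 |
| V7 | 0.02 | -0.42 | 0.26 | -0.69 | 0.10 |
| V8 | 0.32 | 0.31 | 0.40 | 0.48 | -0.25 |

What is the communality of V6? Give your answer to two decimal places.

h² = 0.41² + 0.50² + 0.08² + (-0.09)² + 0.05² = 0.1681 + 0.2500 + 0.0064 + 0.0081 + 0.0025 = 0.4351

0.44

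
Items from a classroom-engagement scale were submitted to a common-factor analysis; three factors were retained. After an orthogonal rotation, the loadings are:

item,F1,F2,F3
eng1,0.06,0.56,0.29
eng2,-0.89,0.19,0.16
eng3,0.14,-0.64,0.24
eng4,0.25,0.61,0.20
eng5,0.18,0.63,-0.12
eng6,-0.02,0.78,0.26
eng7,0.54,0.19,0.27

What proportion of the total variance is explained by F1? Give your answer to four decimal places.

SS loadings for F1 = 0.06² + (-0.89)² + 0.14² + 0.25² + 0.18² + (-0.02)² + 0.54² = 1.2022
Proportion of variance = 1.2022 / 7 = 0.1717.

0.1717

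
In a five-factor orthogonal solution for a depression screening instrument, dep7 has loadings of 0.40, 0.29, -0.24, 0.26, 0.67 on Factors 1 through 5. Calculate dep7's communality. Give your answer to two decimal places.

0.82

h² = 0.40² + 0.29² + (-0.24)² + 0.26² + 0.67² = 0.1600 + 0.0841 + 0.0576 + 0.0676 + 0.4489 = 0.8182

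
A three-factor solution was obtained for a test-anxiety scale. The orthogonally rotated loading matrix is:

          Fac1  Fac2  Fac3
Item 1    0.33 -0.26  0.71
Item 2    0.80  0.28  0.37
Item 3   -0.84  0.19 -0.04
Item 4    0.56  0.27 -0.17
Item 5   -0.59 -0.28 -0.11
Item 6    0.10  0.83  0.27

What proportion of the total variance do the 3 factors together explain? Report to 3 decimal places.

Communalities: 0.6806, 0.8553, 0.7433, 0.4154, 0.4386, 0.7718; Σh² = 3.9050.
Total variance with 6 standardized items is 6, so the solution explains 3.9050/6 = 0.6508.

0.651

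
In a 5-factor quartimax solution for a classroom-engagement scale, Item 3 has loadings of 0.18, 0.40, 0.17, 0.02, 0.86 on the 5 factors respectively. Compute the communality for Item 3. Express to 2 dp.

0.96

h² = 0.18² + 0.40² + 0.17² + 0.02² + 0.86² = 0.0324 + 0.1600 + 0.0289 + 0.0004 + 0.7396 = 0.9613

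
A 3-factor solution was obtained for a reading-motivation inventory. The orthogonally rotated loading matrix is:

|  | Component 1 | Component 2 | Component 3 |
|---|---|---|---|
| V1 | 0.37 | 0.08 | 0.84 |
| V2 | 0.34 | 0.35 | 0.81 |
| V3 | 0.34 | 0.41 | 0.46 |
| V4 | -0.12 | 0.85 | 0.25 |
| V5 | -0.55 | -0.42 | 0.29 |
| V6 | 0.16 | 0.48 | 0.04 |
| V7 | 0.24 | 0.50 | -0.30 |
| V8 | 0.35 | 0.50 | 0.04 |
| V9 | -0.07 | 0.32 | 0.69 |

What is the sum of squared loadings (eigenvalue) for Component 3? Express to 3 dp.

SS loadings for Component 3 = 0.84² + 0.81² + 0.46² + 0.25² + 0.29² + 0.04² + (-0.30)² + 0.04² + 0.69² = 0.7056 + 0.6561 + 0.2116 + 0.0625 + 0.0841 + 0.0016 + 0.0900 + 0.0016 + 0.4761 = 2.2892

2.289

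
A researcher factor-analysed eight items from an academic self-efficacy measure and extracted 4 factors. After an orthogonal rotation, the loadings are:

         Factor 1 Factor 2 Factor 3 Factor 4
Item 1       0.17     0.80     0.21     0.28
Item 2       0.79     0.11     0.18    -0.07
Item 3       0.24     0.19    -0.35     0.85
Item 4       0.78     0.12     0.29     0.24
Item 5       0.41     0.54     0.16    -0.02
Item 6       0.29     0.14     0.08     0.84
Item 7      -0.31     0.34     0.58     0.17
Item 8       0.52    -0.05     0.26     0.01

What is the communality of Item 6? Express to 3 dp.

0.816

h² = 0.29² + 0.14² + 0.08² + 0.84² = 0.0841 + 0.0196 + 0.0064 + 0.7056 = 0.8157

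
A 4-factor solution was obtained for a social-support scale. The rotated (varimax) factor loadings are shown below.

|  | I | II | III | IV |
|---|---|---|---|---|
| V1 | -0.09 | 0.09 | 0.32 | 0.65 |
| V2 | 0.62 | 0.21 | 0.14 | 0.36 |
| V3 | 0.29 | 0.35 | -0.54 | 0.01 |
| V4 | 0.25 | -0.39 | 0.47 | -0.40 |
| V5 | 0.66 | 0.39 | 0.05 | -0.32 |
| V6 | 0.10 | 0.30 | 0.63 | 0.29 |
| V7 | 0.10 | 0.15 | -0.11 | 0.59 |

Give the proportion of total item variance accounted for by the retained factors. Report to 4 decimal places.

Communalities: 0.5411, 0.5777, 0.4983, 0.5955, 0.6926, 0.5810, 0.3927; Σh² = 3.8789.
Total variance with 7 standardized items is 7, so the solution explains 3.8789/7 = 0.5541.

0.5541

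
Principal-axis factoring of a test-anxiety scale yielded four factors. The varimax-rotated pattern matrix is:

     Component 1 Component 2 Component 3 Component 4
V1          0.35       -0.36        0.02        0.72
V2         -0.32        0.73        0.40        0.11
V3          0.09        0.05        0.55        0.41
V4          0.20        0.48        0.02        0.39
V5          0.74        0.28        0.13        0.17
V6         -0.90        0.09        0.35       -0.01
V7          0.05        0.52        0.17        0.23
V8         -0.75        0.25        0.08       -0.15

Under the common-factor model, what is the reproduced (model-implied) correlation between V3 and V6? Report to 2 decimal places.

0.11

r̂ = Σ λ_i·λ_j across factors = (0.09)(-0.90) + (0.05)(0.09) + (0.55)(0.35) + (0.41)(-0.01)
  = -0.0810 +0.0045 +0.1925 -0.0041 = 0.1119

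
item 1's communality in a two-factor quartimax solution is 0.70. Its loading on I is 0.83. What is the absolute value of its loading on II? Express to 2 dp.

Under orthogonal rotation h² = Σλ², so λ_II² = h² − (0.6889) = 0.70 − 0.6889 = 0.0111.
|λ| = √0.0111 = 0.1054.

0.11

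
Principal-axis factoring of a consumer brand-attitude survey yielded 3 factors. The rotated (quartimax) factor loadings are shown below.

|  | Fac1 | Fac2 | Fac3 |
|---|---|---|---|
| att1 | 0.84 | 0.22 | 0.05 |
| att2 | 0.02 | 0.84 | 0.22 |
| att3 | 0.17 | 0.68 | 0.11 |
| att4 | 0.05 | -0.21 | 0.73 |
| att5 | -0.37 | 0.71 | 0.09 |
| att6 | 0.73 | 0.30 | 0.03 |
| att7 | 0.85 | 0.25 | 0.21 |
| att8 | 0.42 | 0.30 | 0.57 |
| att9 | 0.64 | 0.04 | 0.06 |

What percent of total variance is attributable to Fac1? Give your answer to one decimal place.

SS loadings for Fac1 = 0.84² + 0.02² + 0.17² + 0.05² + (-0.37)² + 0.73² + 0.85² + 0.42² + 0.64² = 2.7157
With 9 standardized items, total variance = 9. Proportion = 2.7157/9 = 0.3017 → 30.17%.

30.2%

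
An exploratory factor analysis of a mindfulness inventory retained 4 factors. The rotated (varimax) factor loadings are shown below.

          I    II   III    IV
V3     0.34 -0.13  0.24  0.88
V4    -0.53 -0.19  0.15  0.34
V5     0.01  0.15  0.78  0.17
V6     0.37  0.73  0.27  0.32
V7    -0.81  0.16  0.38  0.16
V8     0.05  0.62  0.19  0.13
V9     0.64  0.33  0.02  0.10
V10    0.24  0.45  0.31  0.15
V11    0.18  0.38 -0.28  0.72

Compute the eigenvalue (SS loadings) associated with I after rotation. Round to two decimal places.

SS loadings for I = 0.34² + (-0.53)² + 0.01² + 0.37² + (-0.81)² + 0.05² + 0.64² + 0.24² + 0.18² = 0.1156 + 0.2809 + 0.0001 + 0.1369 + 0.6561 + 0.0025 + 0.4096 + 0.0576 + 0.0324 = 1.6917

1.69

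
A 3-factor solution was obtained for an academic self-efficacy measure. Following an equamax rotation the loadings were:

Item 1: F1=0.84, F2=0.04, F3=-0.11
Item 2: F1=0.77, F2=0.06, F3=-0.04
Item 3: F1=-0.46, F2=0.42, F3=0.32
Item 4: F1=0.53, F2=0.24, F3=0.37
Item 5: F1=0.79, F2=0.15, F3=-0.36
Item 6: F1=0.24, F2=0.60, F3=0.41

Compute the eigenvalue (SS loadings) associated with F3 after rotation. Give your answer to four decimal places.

SS loadings for F3 = (-0.11)² + (-0.04)² + 0.32² + 0.37² + (-0.36)² + 0.41² = 0.0121 + 0.0016 + 0.1024 + 0.1369 + 0.1296 + 0.1681 = 0.5507

0.5507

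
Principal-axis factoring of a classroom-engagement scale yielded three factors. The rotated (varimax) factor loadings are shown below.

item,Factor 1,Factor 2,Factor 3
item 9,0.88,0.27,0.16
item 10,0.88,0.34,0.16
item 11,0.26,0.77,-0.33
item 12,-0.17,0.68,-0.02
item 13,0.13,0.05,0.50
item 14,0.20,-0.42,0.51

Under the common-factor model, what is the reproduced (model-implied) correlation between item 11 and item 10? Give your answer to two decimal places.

r̂ = Σ λ_i·λ_j across factors = (0.26)(0.88) + (0.77)(0.34) + (-0.33)(0.16)
  = +0.2288 +0.2618 -0.0528 = 0.4378

0.44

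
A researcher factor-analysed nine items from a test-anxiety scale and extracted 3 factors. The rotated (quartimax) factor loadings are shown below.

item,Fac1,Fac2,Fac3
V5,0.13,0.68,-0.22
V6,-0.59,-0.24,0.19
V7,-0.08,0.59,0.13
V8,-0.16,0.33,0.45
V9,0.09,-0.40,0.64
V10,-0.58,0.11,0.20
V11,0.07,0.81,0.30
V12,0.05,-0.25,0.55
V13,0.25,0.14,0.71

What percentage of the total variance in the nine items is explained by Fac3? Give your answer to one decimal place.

SS loadings for Fac3 = (-0.22)² + 0.19² + 0.13² + 0.45² + 0.64² + 0.20² + 0.30² + 0.55² + 0.71² = 1.6501
With 9 standardized items, total variance = 9. Proportion = 1.6501/9 = 0.1833 → 18.33%.

18.3%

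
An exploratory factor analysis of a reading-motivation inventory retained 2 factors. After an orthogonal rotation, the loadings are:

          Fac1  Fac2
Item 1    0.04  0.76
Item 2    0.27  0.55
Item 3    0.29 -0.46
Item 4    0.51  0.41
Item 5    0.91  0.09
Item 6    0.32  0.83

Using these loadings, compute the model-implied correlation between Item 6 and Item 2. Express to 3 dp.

0.543

r̂ = Σ λ_i·λ_j across factors = (0.32)(0.27) + (0.83)(0.55)
  = +0.0864 +0.4565 = 0.5429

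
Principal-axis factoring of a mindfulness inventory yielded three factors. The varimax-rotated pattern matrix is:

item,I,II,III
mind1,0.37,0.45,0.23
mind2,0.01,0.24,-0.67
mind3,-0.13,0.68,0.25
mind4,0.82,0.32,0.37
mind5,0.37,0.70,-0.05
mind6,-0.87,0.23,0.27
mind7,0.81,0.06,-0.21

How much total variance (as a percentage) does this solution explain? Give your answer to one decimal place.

Communalities: 0.3923, 0.5066, 0.5418, 0.9117, 0.6294, 0.8827, 0.7038; Σh² = 4.5683.
Total variance with 7 standardized items is 7, so the solution explains 4.5683/7 = 0.6526 = 65.26%.

65.3%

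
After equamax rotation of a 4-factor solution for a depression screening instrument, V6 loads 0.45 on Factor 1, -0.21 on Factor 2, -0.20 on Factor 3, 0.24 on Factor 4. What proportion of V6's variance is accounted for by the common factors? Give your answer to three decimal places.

h² = 0.45² + (-0.21)² + (-0.20)² + 0.24² = 0.2025 + 0.0441 + 0.0400 + 0.0576 = 0.3442

0.344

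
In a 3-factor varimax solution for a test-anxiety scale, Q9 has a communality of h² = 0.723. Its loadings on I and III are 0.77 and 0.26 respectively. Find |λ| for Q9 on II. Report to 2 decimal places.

Under orthogonal rotation h² = Σλ², so λ_II² = h² − (0.6605) = 0.723 − 0.6605 = 0.0625.
|λ| = √0.0625 = 0.2500.

0.25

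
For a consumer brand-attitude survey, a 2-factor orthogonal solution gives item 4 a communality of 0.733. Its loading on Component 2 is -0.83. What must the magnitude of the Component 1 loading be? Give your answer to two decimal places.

Under orthogonal rotation h² = Σλ², so λ_Component 1² = h² − (0.6889) = 0.733 − 0.6889 = 0.0441.
|λ| = √0.0441 = 0.2100.

0.21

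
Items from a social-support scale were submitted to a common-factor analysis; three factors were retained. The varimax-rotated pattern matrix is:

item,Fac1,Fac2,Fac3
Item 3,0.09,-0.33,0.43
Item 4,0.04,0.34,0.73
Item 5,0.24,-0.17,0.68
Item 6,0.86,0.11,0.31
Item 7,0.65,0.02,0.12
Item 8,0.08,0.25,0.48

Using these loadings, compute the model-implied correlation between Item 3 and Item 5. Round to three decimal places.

0.370

r̂ = Σ λ_i·λ_j across factors = (0.09)(0.24) + (-0.33)(-0.17) + (0.43)(0.68)
  = +0.0216 +0.0561 +0.2924 = 0.3701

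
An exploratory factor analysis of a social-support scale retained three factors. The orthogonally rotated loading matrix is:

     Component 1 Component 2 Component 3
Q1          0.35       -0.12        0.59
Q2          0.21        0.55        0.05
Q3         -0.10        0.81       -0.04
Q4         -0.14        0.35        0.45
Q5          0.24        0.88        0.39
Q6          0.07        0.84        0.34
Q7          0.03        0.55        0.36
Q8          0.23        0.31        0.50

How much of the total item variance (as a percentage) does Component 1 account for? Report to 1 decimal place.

3.9%

SS loadings for Component 1 = 0.35² + 0.21² + (-0.10)² + (-0.14)² + 0.24² + 0.07² + 0.03² + 0.23² = 0.3125
With 8 standardized items, total variance = 8. Proportion = 0.3125/8 = 0.0391 → 3.91%.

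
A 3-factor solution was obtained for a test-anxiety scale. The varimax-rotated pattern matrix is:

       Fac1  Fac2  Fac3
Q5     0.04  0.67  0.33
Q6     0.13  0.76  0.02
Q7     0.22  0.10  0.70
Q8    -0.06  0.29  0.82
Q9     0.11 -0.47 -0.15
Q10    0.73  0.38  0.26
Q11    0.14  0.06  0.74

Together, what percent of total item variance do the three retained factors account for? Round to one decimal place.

SS loadings by factor: 0.6351, 1.4895, 1.9094; total = 4.0340.
Total variance with 7 standardized items is 7, so the solution explains 4.0340/7 = 0.5763 = 57.63%.

57.6%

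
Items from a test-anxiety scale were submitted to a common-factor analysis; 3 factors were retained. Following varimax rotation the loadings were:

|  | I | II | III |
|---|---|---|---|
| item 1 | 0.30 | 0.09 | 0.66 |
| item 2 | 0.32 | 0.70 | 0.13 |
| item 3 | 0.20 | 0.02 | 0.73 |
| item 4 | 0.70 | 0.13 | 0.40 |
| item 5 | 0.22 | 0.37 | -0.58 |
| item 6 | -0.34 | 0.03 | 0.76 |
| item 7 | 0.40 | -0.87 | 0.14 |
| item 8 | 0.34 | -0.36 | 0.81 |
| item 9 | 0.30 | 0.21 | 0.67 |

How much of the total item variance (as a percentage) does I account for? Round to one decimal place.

SS loadings for I = 0.30² + 0.32² + 0.20² + 0.70² + 0.22² + (-0.34)² + 0.40² + 0.34² + 0.30² = 1.2520
With 9 standardized items, total variance = 9. Proportion = 1.2520/9 = 0.1391 → 13.91%.

13.9%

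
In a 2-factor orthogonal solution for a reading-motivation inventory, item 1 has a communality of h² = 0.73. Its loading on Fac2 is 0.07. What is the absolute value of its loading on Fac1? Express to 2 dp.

Under orthogonal rotation h² = Σλ², so λ_Fac1² = h² − (0.0049) = 0.73 − 0.0049 = 0.7251.
|λ| = √0.7251 = 0.8515.

0.85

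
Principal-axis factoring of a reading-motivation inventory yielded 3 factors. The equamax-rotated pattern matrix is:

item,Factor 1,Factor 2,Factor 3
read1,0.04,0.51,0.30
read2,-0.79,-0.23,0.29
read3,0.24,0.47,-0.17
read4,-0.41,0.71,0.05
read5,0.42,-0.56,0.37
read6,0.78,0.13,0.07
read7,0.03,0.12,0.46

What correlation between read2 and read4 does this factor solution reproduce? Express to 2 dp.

0.18

r̂ = Σ λ_i·λ_j across factors = (-0.79)(-0.41) + (-0.23)(0.71) + (0.29)(0.05)
  = +0.3239 -0.1633 +0.0145 = 0.1751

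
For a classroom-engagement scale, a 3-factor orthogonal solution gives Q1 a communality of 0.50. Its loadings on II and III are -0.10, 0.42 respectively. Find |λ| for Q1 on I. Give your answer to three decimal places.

Under orthogonal rotation h² = Σλ², so λ_I² = h² − (0.1864) = 0.50 − 0.1864 = 0.3136.
|λ| = √0.3136 = 0.5600.

0.560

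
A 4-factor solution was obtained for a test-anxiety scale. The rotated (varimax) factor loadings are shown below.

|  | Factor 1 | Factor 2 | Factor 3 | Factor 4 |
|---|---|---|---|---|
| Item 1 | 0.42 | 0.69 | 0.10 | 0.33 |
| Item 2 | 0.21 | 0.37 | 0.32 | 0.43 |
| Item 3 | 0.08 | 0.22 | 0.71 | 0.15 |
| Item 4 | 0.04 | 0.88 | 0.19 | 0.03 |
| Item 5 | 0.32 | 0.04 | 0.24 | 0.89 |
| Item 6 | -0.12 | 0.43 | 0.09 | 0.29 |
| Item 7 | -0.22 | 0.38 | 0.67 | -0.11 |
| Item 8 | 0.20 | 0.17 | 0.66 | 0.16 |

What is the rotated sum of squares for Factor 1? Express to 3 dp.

SS loadings for Factor 1 = 0.42² + 0.21² + 0.08² + 0.04² + 0.32² + (-0.12)² + (-0.22)² + 0.20² = 0.1764 + 0.0441 + 0.0064 + 0.0016 + 0.1024 + 0.0144 + 0.0484 + 0.0400 = 0.4337

0.434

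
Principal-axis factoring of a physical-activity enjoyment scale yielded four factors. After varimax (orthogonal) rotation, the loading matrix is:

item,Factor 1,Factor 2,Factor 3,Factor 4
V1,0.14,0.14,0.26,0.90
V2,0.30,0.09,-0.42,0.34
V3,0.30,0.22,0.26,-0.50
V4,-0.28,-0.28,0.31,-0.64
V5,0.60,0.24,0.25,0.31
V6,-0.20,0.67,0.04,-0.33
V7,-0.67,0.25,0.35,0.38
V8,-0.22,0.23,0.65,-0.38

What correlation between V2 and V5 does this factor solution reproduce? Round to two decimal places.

r̂ = Σ λ_i·λ_j across factors = (0.30)(0.60) + (0.09)(0.24) + (-0.42)(0.25) + (0.34)(0.31)
  = +0.1800 +0.0216 -0.1050 +0.1054 = 0.2020

0.20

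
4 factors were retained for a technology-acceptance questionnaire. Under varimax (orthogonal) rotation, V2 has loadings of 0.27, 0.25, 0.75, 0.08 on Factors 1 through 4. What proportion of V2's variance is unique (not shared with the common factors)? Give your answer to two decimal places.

h² = 0.27² + 0.25² + 0.75² + 0.08² = 0.0729 + 0.0625 + 0.5625 + 0.0064 = 0.7043
Uniqueness u² = 1 − h² = 1 − 0.7043 = 0.2957

0.30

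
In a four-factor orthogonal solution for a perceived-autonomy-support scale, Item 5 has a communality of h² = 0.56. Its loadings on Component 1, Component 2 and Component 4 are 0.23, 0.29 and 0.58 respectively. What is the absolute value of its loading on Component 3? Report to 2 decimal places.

0.29

Under orthogonal rotation h² = Σλ², so λ_Component 3² = h² − (0.4734) = 0.56 − 0.4734 = 0.0866.
|λ| = √0.0866 = 0.2943.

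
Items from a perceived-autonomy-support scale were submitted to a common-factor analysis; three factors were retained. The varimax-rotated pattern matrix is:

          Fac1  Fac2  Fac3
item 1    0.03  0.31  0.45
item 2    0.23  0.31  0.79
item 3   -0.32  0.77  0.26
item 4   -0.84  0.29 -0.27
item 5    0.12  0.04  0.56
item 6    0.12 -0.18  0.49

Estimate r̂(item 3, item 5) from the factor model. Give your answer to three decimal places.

r̂ = Σ λ_i·λ_j across factors = (-0.32)(0.12) + (0.77)(0.04) + (0.26)(0.56)
  = -0.0384 +0.0308 +0.1456 = 0.1380

0.138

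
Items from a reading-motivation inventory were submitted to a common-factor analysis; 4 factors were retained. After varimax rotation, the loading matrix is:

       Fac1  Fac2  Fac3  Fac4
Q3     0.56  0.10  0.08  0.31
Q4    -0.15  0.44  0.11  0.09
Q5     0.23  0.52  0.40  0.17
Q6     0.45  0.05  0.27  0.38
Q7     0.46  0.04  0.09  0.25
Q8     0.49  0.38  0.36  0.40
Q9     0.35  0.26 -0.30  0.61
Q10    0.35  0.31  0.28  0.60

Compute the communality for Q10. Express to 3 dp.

h² = 0.35² + 0.31² + 0.28² + 0.60² = 0.1225 + 0.0961 + 0.0784 + 0.3600 = 0.6570

0.657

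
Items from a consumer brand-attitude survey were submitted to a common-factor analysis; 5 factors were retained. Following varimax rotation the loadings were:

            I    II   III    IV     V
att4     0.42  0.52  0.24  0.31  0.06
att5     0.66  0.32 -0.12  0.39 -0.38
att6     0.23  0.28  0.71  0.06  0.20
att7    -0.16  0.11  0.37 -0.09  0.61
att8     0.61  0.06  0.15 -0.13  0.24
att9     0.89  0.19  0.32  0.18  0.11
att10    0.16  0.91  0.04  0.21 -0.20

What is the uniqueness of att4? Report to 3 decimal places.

h² = 0.42² + 0.52² + 0.24² + 0.31² + 0.06² = 0.1764 + 0.2704 + 0.0576 + 0.0961 + 0.0036 = 0.6041
Uniqueness u² = 1 − h² = 1 − 0.6041 = 0.3959

0.396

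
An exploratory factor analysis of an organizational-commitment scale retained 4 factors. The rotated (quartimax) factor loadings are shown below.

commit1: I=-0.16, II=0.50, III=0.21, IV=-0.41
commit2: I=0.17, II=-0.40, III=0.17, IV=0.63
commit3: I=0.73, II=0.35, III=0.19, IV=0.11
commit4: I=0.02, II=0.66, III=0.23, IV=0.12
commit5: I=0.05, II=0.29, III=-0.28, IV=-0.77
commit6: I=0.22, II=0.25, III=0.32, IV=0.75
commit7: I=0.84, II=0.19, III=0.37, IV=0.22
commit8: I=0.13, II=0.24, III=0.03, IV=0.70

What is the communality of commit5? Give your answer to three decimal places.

h² = 0.05² + 0.29² + (-0.28)² + (-0.77)² = 0.0025 + 0.0841 + 0.0784 + 0.5929 = 0.7579

0.758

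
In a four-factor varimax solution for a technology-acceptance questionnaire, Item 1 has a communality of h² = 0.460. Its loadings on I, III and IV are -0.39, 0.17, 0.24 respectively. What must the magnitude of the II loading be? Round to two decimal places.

Under orthogonal rotation h² = Σλ², so λ_II² = h² − (0.2386) = 0.460 − 0.2386 = 0.2214.
|λ| = √0.2214 = 0.4705.

0.47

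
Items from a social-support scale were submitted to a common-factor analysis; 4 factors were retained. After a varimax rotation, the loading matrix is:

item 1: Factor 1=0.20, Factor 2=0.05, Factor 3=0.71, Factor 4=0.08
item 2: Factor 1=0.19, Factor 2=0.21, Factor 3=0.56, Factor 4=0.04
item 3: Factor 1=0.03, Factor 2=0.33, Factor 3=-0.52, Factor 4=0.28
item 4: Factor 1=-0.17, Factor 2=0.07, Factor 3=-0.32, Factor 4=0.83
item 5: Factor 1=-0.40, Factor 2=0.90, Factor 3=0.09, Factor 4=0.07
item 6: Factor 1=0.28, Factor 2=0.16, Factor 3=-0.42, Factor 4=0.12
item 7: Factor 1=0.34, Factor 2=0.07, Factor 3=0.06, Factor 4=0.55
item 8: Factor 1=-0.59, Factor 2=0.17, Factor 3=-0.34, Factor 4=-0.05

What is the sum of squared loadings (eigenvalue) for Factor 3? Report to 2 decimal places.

1.49

SS loadings for Factor 3 = 0.71² + 0.56² + (-0.52)² + (-0.32)² + 0.09² + (-0.42)² + 0.06² + (-0.34)² = 0.5041 + 0.3136 + 0.2704 + 0.1024 + 0.0081 + 0.1764 + 0.0036 + 0.1156 = 1.4942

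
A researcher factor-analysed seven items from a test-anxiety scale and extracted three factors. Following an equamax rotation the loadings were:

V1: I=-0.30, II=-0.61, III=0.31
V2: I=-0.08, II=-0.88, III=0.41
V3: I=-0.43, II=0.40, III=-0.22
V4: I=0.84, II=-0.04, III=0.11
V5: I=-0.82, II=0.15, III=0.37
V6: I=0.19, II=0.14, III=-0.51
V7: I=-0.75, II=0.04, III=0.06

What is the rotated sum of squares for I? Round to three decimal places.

2.258

SS loadings for I = (-0.30)² + (-0.08)² + (-0.43)² + 0.84² + (-0.82)² + 0.19² + (-0.75)² = 0.0900 + 0.0064 + 0.1849 + 0.7056 + 0.6724 + 0.0361 + 0.5625 = 2.2579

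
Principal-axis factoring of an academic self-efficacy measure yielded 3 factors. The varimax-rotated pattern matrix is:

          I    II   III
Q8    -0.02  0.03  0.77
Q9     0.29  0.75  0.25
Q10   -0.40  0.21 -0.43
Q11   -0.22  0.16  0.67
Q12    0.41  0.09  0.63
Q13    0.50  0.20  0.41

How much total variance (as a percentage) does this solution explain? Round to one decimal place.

54.1%

Communalities: 0.5942, 0.7091, 0.3890, 0.5229, 0.5731, 0.4581; Σh² = 3.2464.
Total variance with 6 standardized items is 6, so the solution explains 3.2464/6 = 0.5411 = 54.11%.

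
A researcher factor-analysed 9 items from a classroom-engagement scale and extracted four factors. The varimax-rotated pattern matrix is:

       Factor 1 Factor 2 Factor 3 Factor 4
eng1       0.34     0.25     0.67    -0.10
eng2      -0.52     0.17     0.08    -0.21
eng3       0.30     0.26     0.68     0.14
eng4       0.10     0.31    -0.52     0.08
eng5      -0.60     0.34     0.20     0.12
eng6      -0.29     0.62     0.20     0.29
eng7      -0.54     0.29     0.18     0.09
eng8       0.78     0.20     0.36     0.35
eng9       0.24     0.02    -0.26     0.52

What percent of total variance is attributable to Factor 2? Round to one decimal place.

SS loadings for Factor 2 = 0.25² + 0.17² + 0.26² + 0.31² + 0.34² + 0.62² + 0.29² + 0.20² + 0.02² = 0.8796
With 9 standardized items, total variance = 9. Proportion = 0.8796/9 = 0.0977 → 9.77%.

9.8%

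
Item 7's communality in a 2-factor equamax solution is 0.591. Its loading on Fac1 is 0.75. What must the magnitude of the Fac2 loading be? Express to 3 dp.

0.169

Under orthogonal rotation h² = Σλ², so λ_Fac2² = h² − (0.5625) = 0.591 − 0.5625 = 0.0285.
|λ| = √0.0285 = 0.1688.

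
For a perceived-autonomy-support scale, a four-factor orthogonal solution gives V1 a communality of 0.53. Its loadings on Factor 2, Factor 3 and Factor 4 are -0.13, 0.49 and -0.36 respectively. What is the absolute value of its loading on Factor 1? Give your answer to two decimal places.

0.38

Under orthogonal rotation h² = Σλ², so λ_Factor 1² = h² − (0.3866) = 0.53 − 0.3866 = 0.1434.
|λ| = √0.1434 = 0.3787.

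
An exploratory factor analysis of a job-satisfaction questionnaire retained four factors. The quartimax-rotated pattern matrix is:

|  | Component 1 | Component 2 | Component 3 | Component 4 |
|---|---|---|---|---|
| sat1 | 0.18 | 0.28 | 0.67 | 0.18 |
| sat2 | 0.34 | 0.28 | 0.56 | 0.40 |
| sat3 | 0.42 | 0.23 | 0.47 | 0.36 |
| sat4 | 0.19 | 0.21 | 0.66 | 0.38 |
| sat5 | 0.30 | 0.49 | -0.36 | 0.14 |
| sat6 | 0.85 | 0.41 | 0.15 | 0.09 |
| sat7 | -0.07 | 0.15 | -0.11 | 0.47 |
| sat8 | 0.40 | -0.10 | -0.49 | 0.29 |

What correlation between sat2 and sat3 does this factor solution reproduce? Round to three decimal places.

0.614

r̂ = Σ λ_i·λ_j across factors = (0.34)(0.42) + (0.28)(0.23) + (0.56)(0.47) + (0.40)(0.36)
  = +0.1428 +0.0644 +0.2632 +0.1440 = 0.6144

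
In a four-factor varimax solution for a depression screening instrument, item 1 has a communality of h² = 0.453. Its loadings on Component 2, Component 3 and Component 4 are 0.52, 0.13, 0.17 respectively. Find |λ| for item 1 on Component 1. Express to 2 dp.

0.37

Under orthogonal rotation h² = Σλ², so λ_Component 1² = h² − (0.3162) = 0.453 − 0.3162 = 0.1368.
|λ| = √0.1368 = 0.3699.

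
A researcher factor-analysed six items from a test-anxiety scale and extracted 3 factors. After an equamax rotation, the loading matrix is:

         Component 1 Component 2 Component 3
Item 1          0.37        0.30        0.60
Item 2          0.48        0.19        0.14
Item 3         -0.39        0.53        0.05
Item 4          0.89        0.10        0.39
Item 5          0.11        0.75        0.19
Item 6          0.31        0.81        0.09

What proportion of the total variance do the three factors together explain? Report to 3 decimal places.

0.606

SS loadings by factor: 1.4197, 1.6356, 0.5784; total = 3.6337.
Total variance with 6 standardized items is 6, so the solution explains 3.6337/6 = 0.6056.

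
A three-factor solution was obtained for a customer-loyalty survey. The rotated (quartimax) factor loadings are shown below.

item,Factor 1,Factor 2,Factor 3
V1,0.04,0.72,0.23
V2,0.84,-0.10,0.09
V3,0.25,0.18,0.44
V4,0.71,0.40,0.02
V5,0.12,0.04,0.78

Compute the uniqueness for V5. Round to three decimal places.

0.376

h² = 0.12² + 0.04² + 0.78² = 0.0144 + 0.0016 + 0.6084 = 0.6244
Uniqueness u² = 1 − h² = 1 − 0.6244 = 0.3756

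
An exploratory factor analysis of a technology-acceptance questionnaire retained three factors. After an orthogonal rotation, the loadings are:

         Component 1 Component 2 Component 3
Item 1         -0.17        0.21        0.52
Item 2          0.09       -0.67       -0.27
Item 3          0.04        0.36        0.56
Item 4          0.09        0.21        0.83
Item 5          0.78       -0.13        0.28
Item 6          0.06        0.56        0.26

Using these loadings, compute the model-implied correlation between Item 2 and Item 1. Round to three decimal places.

-0.296

r̂ = Σ λ_i·λ_j across factors = (0.09)(-0.17) + (-0.67)(0.21) + (-0.27)(0.52)
  = -0.0153 -0.1407 -0.1404 = -0.2964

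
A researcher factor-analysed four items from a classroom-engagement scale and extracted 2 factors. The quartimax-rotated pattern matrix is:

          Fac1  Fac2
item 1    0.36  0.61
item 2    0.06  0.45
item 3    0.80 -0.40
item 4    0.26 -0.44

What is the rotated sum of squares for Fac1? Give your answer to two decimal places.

SS loadings for Fac1 = 0.36² + 0.06² + 0.80² + 0.26² = 0.1296 + 0.0036 + 0.6400 + 0.0676 = 0.8408

0.84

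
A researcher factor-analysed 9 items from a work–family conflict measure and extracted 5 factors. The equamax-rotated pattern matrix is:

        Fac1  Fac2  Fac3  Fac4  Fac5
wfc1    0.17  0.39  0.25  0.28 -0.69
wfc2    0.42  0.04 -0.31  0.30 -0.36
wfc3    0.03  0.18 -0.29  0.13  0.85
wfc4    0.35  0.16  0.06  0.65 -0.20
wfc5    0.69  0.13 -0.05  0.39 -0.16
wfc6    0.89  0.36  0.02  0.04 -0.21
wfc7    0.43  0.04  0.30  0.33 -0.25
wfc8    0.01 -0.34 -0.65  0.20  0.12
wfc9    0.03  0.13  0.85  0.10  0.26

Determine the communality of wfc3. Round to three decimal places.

h² = 0.03² + 0.18² + (-0.29)² + 0.13² + 0.85² = 0.0009 + 0.0324 + 0.0841 + 0.0169 + 0.7225 = 0.8568

0.857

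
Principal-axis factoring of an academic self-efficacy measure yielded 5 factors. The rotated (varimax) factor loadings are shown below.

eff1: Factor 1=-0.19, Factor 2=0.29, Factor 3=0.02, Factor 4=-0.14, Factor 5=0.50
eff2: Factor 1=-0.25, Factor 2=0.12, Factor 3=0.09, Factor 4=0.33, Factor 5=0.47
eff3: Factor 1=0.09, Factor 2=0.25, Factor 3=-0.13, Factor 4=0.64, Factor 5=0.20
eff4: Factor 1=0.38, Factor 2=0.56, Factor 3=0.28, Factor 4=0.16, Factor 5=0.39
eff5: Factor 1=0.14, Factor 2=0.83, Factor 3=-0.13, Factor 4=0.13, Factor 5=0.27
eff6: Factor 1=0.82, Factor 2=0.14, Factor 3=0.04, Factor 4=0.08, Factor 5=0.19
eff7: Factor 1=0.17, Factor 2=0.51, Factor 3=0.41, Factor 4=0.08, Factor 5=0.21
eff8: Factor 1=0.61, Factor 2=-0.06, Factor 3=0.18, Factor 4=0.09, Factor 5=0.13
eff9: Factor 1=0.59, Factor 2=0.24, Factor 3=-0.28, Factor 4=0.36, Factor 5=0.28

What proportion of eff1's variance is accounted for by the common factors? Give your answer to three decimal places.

0.390

h² = (-0.19)² + 0.29² + 0.02² + (-0.14)² + 0.50² = 0.0361 + 0.0841 + 0.0004 + 0.0196 + 0.2500 = 0.3902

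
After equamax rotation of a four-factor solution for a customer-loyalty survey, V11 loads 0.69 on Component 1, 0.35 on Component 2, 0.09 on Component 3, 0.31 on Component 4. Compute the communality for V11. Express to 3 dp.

0.703

h² = 0.69² + 0.35² + 0.09² + 0.31² = 0.4761 + 0.1225 + 0.0081 + 0.0961 = 0.7028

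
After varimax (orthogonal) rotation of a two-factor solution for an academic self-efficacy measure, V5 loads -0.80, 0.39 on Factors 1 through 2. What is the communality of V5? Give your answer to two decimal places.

h² = (-0.80)² + 0.39² = 0.6400 + 0.1521 = 0.7921

0.79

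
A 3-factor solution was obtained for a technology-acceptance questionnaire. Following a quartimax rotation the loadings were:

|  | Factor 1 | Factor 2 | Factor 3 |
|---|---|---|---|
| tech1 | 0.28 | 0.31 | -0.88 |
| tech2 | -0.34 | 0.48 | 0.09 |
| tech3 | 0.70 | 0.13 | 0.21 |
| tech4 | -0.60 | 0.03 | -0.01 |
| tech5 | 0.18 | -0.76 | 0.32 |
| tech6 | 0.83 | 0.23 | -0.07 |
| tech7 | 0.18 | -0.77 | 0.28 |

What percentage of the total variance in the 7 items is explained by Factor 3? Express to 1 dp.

14.5%

SS loadings for Factor 3 = (-0.88)² + 0.09² + 0.21² + (-0.01)² + 0.32² + (-0.07)² + 0.28² = 1.0124
With 7 standardized items, total variance = 7. Proportion = 1.0124/7 = 0.1446 → 14.46%.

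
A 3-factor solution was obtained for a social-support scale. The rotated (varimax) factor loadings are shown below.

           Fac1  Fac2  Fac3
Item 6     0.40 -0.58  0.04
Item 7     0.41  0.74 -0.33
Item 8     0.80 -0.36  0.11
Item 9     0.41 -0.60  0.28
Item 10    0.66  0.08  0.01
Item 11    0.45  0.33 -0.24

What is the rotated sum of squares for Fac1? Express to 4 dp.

SS loadings for Fac1 = 0.40² + 0.41² + 0.80² + 0.41² + 0.66² + 0.45² = 0.1600 + 0.1681 + 0.6400 + 0.1681 + 0.4356 + 0.2025 = 1.7743

1.7743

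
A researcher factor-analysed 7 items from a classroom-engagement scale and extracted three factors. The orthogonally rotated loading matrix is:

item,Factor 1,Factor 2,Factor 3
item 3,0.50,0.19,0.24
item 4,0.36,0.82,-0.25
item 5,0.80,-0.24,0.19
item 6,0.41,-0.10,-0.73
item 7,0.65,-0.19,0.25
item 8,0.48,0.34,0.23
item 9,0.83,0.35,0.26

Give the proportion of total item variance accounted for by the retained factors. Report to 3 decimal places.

SS loadings by factor: 2.5295, 1.0503, 0.8721; total = 4.4519.
Total variance with 7 standardized items is 7, so the solution explains 4.4519/7 = 0.6360.

0.636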